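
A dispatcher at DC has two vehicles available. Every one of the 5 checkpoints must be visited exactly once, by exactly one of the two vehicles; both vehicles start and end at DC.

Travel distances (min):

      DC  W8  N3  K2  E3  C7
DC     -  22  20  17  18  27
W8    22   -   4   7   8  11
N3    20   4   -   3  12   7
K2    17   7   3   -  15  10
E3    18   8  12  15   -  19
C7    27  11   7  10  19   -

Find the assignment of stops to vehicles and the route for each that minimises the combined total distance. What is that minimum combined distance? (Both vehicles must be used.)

96 min — the smallest possible combined total.

There are 2^4 − 1 = 15 ways to divide the 5 stops into two non-empty groups. For each, the best each vehicle can do is its own shortest tour through its group:
  {W8} + {N3, K2, E3, C7}: 44 + 64 = 108
  {N3} + {W8, K2, E3, C7}: 40 + 64 = 104
  {W8, N3} + {K2, E3, C7}: 46 + 64 = 110
  {K2} + {W8, N3, E3, C7}: 34 + 64 = 98
  {W8, K2} + {N3, E3, C7}: 46 + 64 = 110
  {N3, K2} + {W8, E3, C7}: 40 + 64 = 104
  … (15 splits in total)
  {E3} + {W8, N3, K2, C7}: 36 + 60 = 96  ← best
Best: vehicle 1 DC → E3 → DC = 36; vehicle 2 DC → W8 → N3 → C7 → K2 → DC = 60; combined 96.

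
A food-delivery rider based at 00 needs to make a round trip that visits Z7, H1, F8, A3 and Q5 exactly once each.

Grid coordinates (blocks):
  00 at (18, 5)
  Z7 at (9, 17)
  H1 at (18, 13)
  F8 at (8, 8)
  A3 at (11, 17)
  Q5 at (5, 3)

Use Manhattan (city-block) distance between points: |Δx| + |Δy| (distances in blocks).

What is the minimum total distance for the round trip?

00 - Z7 - H1 - F8 - A3 - Q5 - 00: 21+13+15+12+20+15 = 96
00 - Z7 - H1 - F8 - Q5 - A3 - 00: 21+13+15+8+20+19 = 96
00 - Z7 - H1 - A3 - F8 - Q5 - 00: 21+13+11+12+8+15 = 80
00 - Z7 - H1 - A3 - Q5 - F8 - 00: 21+13+11+20+8+13 = 86
00 - Z7 - H1 - Q5 - F8 - A3 - 00: 21+13+23+8+12+19 = 96
00 - Z7 - H1 - Q5 - A3 - F8 - 00: 21+13+23+20+12+13 = 102
00 - Z7 - F8 - H1 - A3 - Q5 - 00: 21+10+15+11+20+15 = 92
00 - Z7 - F8 - H1 - Q5 - A3 - 00: 21+10+15+23+20+19 = 108
00 - Z7 - F8 - A3 - H1 - Q5 - 00: 21+10+12+11+23+15 = 92
00 - Z7 - F8 - A3 - Q5 - H1 - 00: 21+10+12+20+23+8 = 94
00 - Z7 - F8 - Q5 - H1 - A3 - 00: 21+10+8+23+11+19 = 92
00 - Z7 - F8 - Q5 - A3 - H1 - 00: 21+10+8+20+11+8 = 78
00 - Z7 - A3 - H1 - F8 - Q5 - 00: 21+2+11+15+8+15 = 72
00 - Z7 - A3 - H1 - Q5 - F8 - 00: 21+2+11+23+8+13 = 78
… (46 more)
00 - H1 - A3 - Z7 - F8 - Q5 - 00: 8+11+2+10+8+15 = 54  ← best
The minimum is 54.
One optimal route: 00 → H1 → A3 → Z7 → F8 → Q5 → 00 (or its reverse).

54 blocks — the shortest possible round trip.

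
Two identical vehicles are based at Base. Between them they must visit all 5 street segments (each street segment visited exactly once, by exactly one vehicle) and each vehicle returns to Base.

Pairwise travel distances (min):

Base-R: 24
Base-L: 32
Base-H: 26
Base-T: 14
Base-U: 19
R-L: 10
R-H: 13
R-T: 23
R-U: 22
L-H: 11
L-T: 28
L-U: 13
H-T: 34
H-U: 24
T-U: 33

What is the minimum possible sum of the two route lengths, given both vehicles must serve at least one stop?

Minimum combined distance: 108 min.

Check every non-empty split of the stops between the two vehicles; for each half take its own optimal tour:
  {R} + {L, H, T, U}: 48 + 91 = 139
  {L} + {R, H, T, U}: 64 + 93 = 157
  {R, L} + {H, T, U}: 66 + 91 = 157
  {H} + {R, L, T, U}: 52 + 79 = 131
  {R, H} + {L, T, U}: 63 + 74 = 137
  {L, H} + {R, T, U}: 69 + 78 = 147
  … (15 splits in total)
  {T} + {R, L, H, U}: 28 + 80 = 108  ← best
Best: vehicle 1 Base → T → Base = 28; vehicle 2 Base → R → H → L → U → Base = 80; combined 108.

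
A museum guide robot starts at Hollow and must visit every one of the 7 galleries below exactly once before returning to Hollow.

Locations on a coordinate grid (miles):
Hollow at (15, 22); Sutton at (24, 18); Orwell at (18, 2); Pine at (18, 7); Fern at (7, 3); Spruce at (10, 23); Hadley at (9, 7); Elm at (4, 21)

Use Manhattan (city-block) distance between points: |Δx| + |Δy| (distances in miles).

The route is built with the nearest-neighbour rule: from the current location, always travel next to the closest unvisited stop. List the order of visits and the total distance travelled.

Hollow → [Spruce:6 / Elm:12 / Sutton:13 / Pine:18 / Hadley:21 / Orwell:23 / Fern:27] → Spruce (6)
Spruce → [Elm:8 / Hadley:17 / Sutton:19 / Fern:23 / Pine:24 / Orwell:29] → Elm (8)
Elm → [Hadley:19 / Fern:21 / Sutton:23 / Pine:28 / Orwell:33] → Hadley (19)
Hadley → [Fern:6 / Pine:9 / Orwell:14 / Sutton:26] → Fern (6)
Fern → [Orwell:12 / Pine:15 / Sutton:32] → Orwell (12)
Orwell → [Pine:5 / Sutton:22] → Pine (5)
Pine → [Sutton:17] → Sutton (17)
Return Sutton→Hollow: 13.
Total = 6 + 8 + 19 + 6 + 12 + 5 + 17 + 13 = 86.

86 miles along Hollow → Spruce → Elm → Hadley → Fern → Orwell → Pine → Sutton → Hollow.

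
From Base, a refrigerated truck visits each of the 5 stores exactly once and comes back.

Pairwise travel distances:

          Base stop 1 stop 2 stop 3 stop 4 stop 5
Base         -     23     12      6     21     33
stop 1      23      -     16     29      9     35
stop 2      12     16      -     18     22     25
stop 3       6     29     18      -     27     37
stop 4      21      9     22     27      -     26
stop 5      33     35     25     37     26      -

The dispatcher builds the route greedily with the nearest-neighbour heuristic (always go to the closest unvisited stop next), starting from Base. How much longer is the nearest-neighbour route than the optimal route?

2 longer than the optimal tour.

Base: stop 3=6, stop 2=12, stop 4=21, stop 1=23, stop 5=33 ⇒ stop 3
stop 3: stop 2=18, stop 4=27, stop 1=29, stop 5=37 ⇒ stop 2
stop 2: stop 1=16, stop 4=22, stop 5=25 ⇒ stop 1
stop 1: stop 4=9, stop 5=35 ⇒ stop 4
stop 4: stop 5=26 ⇒ stop 5
NN route Base → stop 3 → stop 2 → stop 1 → stop 4 → stop 5 → Base costs 108.
Optimal: Base → stop 2 → stop 1 → stop 4 → stop 5 → stop 3 → Base costs 106 (by enumerating all 60 distinct tours).
Excess = 108 − 106 = 2.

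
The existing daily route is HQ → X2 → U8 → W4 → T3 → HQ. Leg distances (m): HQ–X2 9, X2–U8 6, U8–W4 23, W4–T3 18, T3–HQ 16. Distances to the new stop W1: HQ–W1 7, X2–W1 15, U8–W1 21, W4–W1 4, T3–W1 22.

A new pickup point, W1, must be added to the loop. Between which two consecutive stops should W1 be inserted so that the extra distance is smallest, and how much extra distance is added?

Insertion cost between consecutive stops i–j is d(i,W1) + d(W1,j) − d(i,j):
  between HQ and X2: 7 + 15 − 9 = 13
  between X2 and U8: 15 + 21 − 6 = 30
  between U8 and W4: 21 + 4 − 23 = 2
  between W4 and T3: 4 + 22 − 18 = 8
  between T3 and HQ: 22 + 7 − 16 = 13
Cheapest insertion is between U8 and W4, adding 2.
New total = 72 + 2 = 74.

+2 m — insert W1 between U8 and W4.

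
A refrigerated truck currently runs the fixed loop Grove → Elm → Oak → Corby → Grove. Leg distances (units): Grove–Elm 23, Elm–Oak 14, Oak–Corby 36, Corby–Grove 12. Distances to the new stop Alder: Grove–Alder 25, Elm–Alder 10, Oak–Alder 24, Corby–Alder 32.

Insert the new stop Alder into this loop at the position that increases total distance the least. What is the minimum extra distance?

Insertion cost between consecutive stops i–j is d(i,Alder) + d(Alder,j) − d(i,j):
  between Grove and Elm: 25 + 10 − 23 = 12
  between Elm and Oak: 10 + 24 − 14 = 20
  between Oak and Corby: 24 + 32 − 36 = 20
  between Corby and Grove: 32 + 25 − 12 = 45
Cheapest insertion is between Grove and Elm, adding 12.
New total = 85 + 12 = 97.

Adding 12 by placing Alder on the Grove–Elm leg.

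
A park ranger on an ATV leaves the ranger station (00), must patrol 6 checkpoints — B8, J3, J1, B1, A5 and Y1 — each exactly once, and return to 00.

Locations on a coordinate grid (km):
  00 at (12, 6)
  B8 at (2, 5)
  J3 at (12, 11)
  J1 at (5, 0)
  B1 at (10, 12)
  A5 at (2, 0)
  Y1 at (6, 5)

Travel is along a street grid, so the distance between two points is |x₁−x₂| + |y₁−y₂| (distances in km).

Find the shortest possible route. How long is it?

00-B8-J3-J1-B1-A5-Y1-00: 11+16+18+17+20+9+7 = 98
00-B8-J3-J1-B1-Y1-A5-00: 11+16+18+17+11+9+16 = 98
00-B8-J3-J1-A5-B1-Y1-00: 11+16+18+3+20+11+7 = 86
00-B8-J3-J1-A5-Y1-B1-00: 11+16+18+3+9+11+8 = 76
00-B8-J3-J1-Y1-B1-A5-00: 11+16+18+6+11+20+16 = 98
00-B8-J3-J1-Y1-A5-B1-00: 11+16+18+6+9+20+8 = 88
00-B8-J3-B1-J1-A5-Y1-00: 11+16+3+17+3+9+7 = 66
00-B8-J3-B1-J1-Y1-A5-00: 11+16+3+17+6+9+16 = 78
… (352 more)
00-B8-A5-J1-Y1-B1-J3-00: 11+5+3+6+11+3+5 = 44  ← best
The minimum is 44.
One optimal route: 00 → B8 → A5 → J1 → Y1 → B1 → J3 → 00 (or its reverse).

Shortest round trip = 44 km.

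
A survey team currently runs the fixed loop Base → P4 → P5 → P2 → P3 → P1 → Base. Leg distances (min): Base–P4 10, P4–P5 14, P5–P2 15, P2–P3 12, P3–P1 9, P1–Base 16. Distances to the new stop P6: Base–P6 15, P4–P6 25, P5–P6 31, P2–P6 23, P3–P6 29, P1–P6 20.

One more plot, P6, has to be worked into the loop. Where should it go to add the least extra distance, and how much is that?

Insertion cost between consecutive stops i–j is d(i,P6) + d(P6,j) − d(i,j):
  between Base and P4: 15 + 25 − 10 = 30
  between P4 and P5: 25 + 31 − 14 = 42
  between P5 and P2: 31 + 23 − 15 = 39
  between P2 and P3: 23 + 29 − 12 = 40
  between P3 and P1: 29 + 20 − 9 = 40
  between P1 and Base: 20 + 15 − 16 = 19
Cheapest insertion is between P1 and Base, adding 19.
New total = 76 + 19 = 95.

+19 min — insert P6 between P1 and Base.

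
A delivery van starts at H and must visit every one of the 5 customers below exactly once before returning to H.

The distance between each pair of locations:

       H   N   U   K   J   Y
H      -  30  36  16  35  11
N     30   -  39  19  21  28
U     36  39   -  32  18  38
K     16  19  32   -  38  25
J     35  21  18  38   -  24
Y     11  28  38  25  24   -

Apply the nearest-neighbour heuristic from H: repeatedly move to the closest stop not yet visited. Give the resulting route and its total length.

Nearest-neighbour total = 134; route H → Y → J → U → K → N → H.

H → [Y:11 / K:16 / N:30 / J:35 / U:36] → Y (11)
Y → [J:24 / K:25 / N:28 / U:38] → J (24)
J → [U:18 / N:21 / K:38] → U (18)
U → [K:32 / N:39] → K (32)
K → [N:19] → N (19)
Return N→H: 30.
Total = 11 + 24 + 18 + 32 + 19 + 30 = 134.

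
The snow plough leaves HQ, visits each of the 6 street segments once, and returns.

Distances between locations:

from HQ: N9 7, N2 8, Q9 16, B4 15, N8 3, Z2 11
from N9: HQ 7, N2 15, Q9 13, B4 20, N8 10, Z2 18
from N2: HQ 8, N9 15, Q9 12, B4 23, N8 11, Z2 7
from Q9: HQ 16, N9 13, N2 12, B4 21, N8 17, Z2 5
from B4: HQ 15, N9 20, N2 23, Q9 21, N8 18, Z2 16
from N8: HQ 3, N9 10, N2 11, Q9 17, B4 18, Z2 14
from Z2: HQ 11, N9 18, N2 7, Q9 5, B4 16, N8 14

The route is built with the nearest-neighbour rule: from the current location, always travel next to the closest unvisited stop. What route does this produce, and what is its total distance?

76 along HQ → N8 → N9 → Q9 → Z2 → N2 → B4 → HQ.

HQ → [N8:3 / N9:7 / N2:8 / Z2:11 / B4:15 / Q9:16] → N8 (3)
N8 → [N9:10 / N2:11 / Z2:14 / Q9:17 / B4:18] → N9 (10)
N9 → [Q9:13 / N2:15 / Z2:18 / B4:20] → Q9 (13)
Q9 → [Z2:5 / N2:12 / B4:21] → Z2 (5)
Z2 → [N2:7 / B4:16] → N2 (7)
N2 → [B4:23] → B4 (23)
Return B4→HQ: 15.
Total = 3 + 10 + 13 + 5 + 7 + 23 + 15 = 76.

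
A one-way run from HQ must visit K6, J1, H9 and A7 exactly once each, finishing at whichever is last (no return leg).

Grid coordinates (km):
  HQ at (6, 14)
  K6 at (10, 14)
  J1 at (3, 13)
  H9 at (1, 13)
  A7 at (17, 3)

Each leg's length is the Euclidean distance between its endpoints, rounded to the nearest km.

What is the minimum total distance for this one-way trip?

Minimum one-way distance = 27 km.

There are 4! = 24 possible orderings.
HQ → K6 → J1 → H9 → A7: 4+7+2+19 = 32
HQ → K6 → J1 → A7 → H9: 4+7+17+19 = 47
HQ → K6 → H9 → J1 → A7: 4+9+2+17 = 32
HQ → K6 → H9 → A7 → J1: 4+9+19+17 = 49
HQ → K6 → A7 → J1 → H9: 4+13+17+2 = 36
HQ → K6 → A7 → H9 → J1: 4+13+19+2 = 38
HQ → J1 → K6 → H9 → A7: 3+7+9+19 = 38
HQ → J1 → K6 → A7 → H9: 3+7+13+19 = 42
HQ → J1 → H9 → K6 → A7: 3+2+9+13 = 27
HQ → J1 → H9 → A7 → K6: 3+2+19+13 = 37
HQ → J1 → A7 → K6 → H9: 3+17+13+9 = 42
HQ → J1 → A7 → H9 → K6: 3+17+19+9 = 48
HQ → H9 → K6 → J1 → A7: 5+9+7+17 = 38
HQ → H9 → K6 → A7 → J1: 5+9+13+17 = 44
… (10 more)
The minimum is 27.
One shortest path: HQ → J1 → H9 → K6 → A7.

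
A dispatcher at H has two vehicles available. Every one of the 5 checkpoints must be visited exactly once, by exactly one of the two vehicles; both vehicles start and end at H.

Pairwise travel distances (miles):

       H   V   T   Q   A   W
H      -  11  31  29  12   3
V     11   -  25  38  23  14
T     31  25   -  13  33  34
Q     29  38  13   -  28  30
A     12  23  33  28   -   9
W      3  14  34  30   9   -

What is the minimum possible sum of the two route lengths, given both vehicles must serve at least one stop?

95 miles — the smallest possible combined total.

Check every non-empty split of the stops between the two vehicles; for each half take its own optimal tour:
  {V} + {T, Q, A, W}: 22 + 84 = 106
  {T} + {V, Q, A, W}: 62 + 89 = 151
  {V, T} + {Q, A, W}: 67 + 69 = 136
  {Q} + {V, T, A, W}: 58 + 81 = 139
  {V, Q} + {T, A, W}: 78 + 76 = 154
  {T, Q} + {V, A, W}: 73 + 46 = 119
  … (15 splits in total)
  {V, T, Q, A} + {W}: 89 + 6 = 95  ← best
Best: vehicle 1 H → V → T → Q → A → H = 89; vehicle 2 H → W → H = 6; combined 95.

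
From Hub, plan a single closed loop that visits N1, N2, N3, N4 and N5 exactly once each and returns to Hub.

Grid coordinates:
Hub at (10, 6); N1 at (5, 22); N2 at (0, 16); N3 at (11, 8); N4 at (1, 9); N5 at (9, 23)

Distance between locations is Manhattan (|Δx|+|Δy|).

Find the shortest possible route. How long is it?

Hub - N1 - N2 - N3 - N4 - N5 - Hub: 21+11+19+11+22+18 = 102
Hub - N1 - N2 - N3 - N5 - N4 - Hub: 21+11+19+17+22+12 = 102
Hub - N1 - N2 - N4 - N3 - N5 - Hub: 21+11+8+11+17+18 = 86
Hub - N1 - N2 - N4 - N5 - N3 - Hub: 21+11+8+22+17+3 = 82
Hub - N1 - N2 - N5 - N3 - N4 - Hub: 21+11+16+17+11+12 = 88
Hub - N1 - N2 - N5 - N4 - N3 - Hub: 21+11+16+22+11+3 = 84
Hub - N1 - N3 - N2 - N4 - N5 - Hub: 21+20+19+8+22+18 = 108
Hub - N1 - N3 - N2 - N5 - N4 - Hub: 21+20+19+16+22+12 = 110
Hub - N1 - N3 - N4 - N2 - N5 - Hub: 21+20+11+8+16+18 = 94
Hub - N1 - N3 - N4 - N5 - N2 - Hub: 21+20+11+22+16+20 = 110
Hub - N1 - N3 - N5 - N2 - N4 - Hub: 21+20+17+16+8+12 = 94
Hub - N1 - N3 - N5 - N4 - N2 - Hub: 21+20+17+22+8+20 = 108
Hub - N1 - N4 - N2 - N3 - N5 - Hub: 21+17+8+19+17+18 = 100
Hub - N1 - N4 - N2 - N5 - N3 - Hub: 21+17+8+16+17+3 = 82
… (46 more)
Hub - N3 - N4 - N2 - N1 - N5 - Hub: 3+11+8+11+5+18 = 56  ← best
The minimum is 56.
One optimal route: Hub → N3 → N4 → N2 → N1 → N5 → Hub (or its reverse).

Minimum total distance: 56.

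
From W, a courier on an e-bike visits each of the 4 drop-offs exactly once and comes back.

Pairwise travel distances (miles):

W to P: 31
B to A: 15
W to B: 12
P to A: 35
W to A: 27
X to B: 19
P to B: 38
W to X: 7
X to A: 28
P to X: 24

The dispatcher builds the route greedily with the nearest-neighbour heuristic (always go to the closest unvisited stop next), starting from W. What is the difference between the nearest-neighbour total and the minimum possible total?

14 miles longer than the optimal tour.

W: X=7, B=12, A=27, P=31 ⇒ X
X: B=19, P=24, A=28 ⇒ B
B: A=15, P=38 ⇒ A
A: P=35 ⇒ P
NN route W → X → B → A → P → W costs 107.
Optimal: W → X → P → A → B → W costs 93 (by enumerating all 12 distinct tours).
Excess = 107 − 93 = 14.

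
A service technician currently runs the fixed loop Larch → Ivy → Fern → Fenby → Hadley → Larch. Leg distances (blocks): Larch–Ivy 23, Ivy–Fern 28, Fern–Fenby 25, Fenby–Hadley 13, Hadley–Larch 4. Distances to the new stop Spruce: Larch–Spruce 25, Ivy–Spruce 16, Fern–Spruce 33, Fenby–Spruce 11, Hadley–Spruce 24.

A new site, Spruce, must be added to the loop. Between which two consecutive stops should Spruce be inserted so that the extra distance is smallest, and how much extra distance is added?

+18 blocks — insert Spruce between Larch and Ivy.

Insertion cost between consecutive stops i–j is d(i,Spruce) + d(Spruce,j) − d(i,j):
  between Larch and Ivy: 25 + 16 − 23 = 18
  between Ivy and Fern: 16 + 33 − 28 = 21
  between Fern and Fenby: 33 + 11 − 25 = 19
  between Fenby and Hadley: 11 + 24 − 13 = 22
  between Hadley and Larch: 24 + 25 − 4 = 45
Cheapest insertion is between Larch and Ivy, adding 18.
New total = 93 + 18 = 111.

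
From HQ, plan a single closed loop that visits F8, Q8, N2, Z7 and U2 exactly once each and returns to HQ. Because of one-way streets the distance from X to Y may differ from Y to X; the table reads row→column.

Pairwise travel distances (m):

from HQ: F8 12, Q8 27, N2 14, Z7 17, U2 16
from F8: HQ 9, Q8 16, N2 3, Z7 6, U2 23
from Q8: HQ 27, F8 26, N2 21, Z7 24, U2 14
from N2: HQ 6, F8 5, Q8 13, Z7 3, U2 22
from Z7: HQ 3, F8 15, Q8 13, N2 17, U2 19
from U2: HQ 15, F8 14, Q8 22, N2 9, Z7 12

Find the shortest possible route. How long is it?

HQ→F8→Q8→N2→Z7→U2→HQ: 12+16+21+3+19+15 = 86
HQ→F8→Q8→N2→U2→Z7→HQ: 12+16+21+22+12+3 = 86
HQ→F8→Q8→Z7→N2→U2→HQ: 12+16+24+17+22+15 = 106
HQ→F8→Q8→Z7→U2→N2→HQ: 12+16+24+19+9+6 = 86
HQ→F8→Q8→U2→N2→Z7→HQ: 12+16+14+9+3+3 = 57
HQ→F8→Q8→U2→Z7→N2→HQ: 12+16+14+12+17+6 = 77
HQ→F8→N2→Q8→Z7→U2→HQ: 12+3+13+24+19+15 = 86
HQ→F8→N2→Q8→U2→Z7→HQ: 12+3+13+14+12+3 = 57
HQ→F8→N2→Z7→Q8→U2→HQ: 12+3+3+13+14+15 = 60
HQ→F8→N2→Z7→U2→Q8→HQ: 12+3+3+19+22+27 = 86
HQ→F8→N2→U2→Q8→Z7→HQ: 12+3+22+22+24+3 = 86
HQ→F8→N2→U2→Z7→Q8→HQ: 12+3+22+12+13+27 = 89
HQ→F8→Z7→Q8→N2→U2→HQ: 12+6+13+21+22+15 = 89
HQ→F8→Z7→Q8→U2→N2→HQ: 12+6+13+14+9+6 = 60
… (106 more)
The minimum is 57.
One optimal route: HQ → F8 → Q8 → U2 → N2 → Z7 → HQ.

Minimum total distance: 57 m.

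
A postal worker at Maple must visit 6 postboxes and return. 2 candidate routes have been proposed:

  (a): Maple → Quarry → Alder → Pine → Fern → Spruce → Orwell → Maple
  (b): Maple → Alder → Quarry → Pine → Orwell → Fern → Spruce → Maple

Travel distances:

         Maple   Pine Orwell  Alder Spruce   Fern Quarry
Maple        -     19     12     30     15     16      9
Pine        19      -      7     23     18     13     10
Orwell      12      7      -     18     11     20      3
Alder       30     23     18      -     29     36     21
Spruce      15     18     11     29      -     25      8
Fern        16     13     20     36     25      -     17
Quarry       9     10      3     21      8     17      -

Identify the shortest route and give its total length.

Shortest is (a), total 114.

(a): 9 + 21 + 23 + 13 + 25 + 11 + 12 = 114
(b): 30 + 21 + 10 + 7 + 20 + 25 + 15 = 128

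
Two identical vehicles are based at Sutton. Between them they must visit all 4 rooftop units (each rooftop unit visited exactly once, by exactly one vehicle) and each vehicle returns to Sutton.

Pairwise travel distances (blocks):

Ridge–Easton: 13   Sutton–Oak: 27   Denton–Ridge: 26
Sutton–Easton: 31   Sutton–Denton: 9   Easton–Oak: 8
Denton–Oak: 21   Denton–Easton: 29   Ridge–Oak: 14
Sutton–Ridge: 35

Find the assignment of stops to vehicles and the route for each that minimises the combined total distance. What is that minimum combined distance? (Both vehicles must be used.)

101 blocks — the smallest possible combined total.

There are 2^3 − 1 = 7 ways to divide the 4 stops into two non-empty groups. For each, the best each vehicle can do is its own shortest tour through its group:
  {Denton} + {Ridge, Easton, Oak}: 18 + 83 = 101
  {Ridge} + {Denton, Easton, Oak}: 70 + 69 = 139
  {Denton, Ridge} + {Easton, Oak}: 70 + 66 = 136
  {Easton} + {Denton, Ridge, Oak}: 62 + 76 = 138
  {Denton, Easton} + {Ridge, Oak}: 69 + 76 = 145
  {Ridge, Easton} + {Denton, Oak}: 79 + 57 = 136
  … (7 splits in total)
Best: vehicle 1 Sutton → Denton → Sutton = 18; vehicle 2 Sutton → Ridge → Easton → Oak → Sutton = 83; combined 101.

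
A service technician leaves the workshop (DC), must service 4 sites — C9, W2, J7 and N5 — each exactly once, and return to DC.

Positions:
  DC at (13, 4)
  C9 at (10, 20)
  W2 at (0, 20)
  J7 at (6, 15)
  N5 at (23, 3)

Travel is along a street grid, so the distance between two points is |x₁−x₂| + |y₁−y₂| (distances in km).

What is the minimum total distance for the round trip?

With 4 stops there are 4!/2 = 12 distinct round trips (a route and its reverse cost the same).
DC→C9→W2→J7→N5→DC: 19+10+11+29+11 = 80
DC→C9→W2→N5→J7→DC: 19+10+40+29+18 = 116
DC→C9→J7→W2→N5→DC: 19+9+11+40+11 = 90
DC→C9→J7→N5→W2→DC: 19+9+29+40+29 = 126
DC→C9→N5→W2→J7→DC: 19+30+40+11+18 = 118
DC→C9→N5→J7→W2→DC: 19+30+29+11+29 = 118
DC→W2→C9→J7→N5→DC: 29+10+9+29+11 = 88
DC→W2→C9→N5→J7→DC: 29+10+30+29+18 = 116
DC→W2→J7→C9→N5→DC: 29+11+9+30+11 = 90
DC→W2→N5→C9→J7→DC: 29+40+30+9+18 = 126
DC→J7→C9→W2→N5→DC: 18+9+10+40+11 = 88
DC→J7→W2→C9→N5→DC: 18+11+10+30+11 = 80
The minimum is 80.
One optimal route: DC → C9 → W2 → J7 → N5 → DC (or its reverse).

80 km — the shortest possible round trip.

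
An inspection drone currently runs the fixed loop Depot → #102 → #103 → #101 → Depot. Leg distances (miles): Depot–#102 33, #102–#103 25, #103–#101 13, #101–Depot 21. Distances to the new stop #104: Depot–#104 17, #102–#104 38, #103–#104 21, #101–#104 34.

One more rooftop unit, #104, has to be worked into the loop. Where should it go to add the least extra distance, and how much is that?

+22 miles — insert #104 between Depot and #102.

Insertion cost between consecutive stops i–j is d(i,#104) + d(#104,j) − d(i,j):
  between Depot and #102: 17 + 38 − 33 = 22
  between #102 and #103: 38 + 21 − 25 = 34
  between #103 and #101: 21 + 34 − 13 = 42
  between #101 and Depot: 34 + 17 − 21 = 30
Cheapest insertion is between Depot and #102, adding 22.
New total = 92 + 22 = 114.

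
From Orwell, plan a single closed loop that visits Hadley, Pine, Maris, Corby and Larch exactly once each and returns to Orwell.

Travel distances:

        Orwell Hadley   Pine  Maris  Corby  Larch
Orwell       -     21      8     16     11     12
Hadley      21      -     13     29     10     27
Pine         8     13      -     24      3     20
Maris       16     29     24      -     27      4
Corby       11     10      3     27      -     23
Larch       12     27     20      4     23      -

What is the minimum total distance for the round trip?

66 — the shortest possible round trip.

There are 60 distinct closed tours to check (reversals are equivalent).
Orwell→Hadley→Pine→Maris→Corby→Larch→Orwell: 21+13+24+27+23+12 = 120
Orwell→Hadley→Pine→Maris→Larch→Corby→Orwell: 21+13+24+4+23+11 = 96
Orwell→Hadley→Pine→Corby→Maris→Larch→Orwell: 21+13+3+27+4+12 = 80
Orwell→Hadley→Pine→Corby→Larch→Maris→Orwell: 21+13+3+23+4+16 = 80
Orwell→Hadley→Pine→Larch→Maris→Corby→Orwell: 21+13+20+4+27+11 = 96
Orwell→Hadley→Pine→Larch→Corby→Maris→Orwell: 21+13+20+23+27+16 = 120
Orwell→Hadley→Maris→Pine→Corby→Larch→Orwell: 21+29+24+3+23+12 = 112
Orwell→Hadley→Maris→Pine→Larch→Corby→Orwell: 21+29+24+20+23+11 = 128
Orwell→Hadley→Maris→Corby→Pine→Larch→Orwell: 21+29+27+3+20+12 = 112
Orwell→Hadley→Maris→Corby→Larch→Pine→Orwell: 21+29+27+23+20+8 = 128
Orwell→Hadley→Maris→Larch→Pine→Corby→Orwell: 21+29+4+20+3+11 = 88
Orwell→Hadley→Maris→Larch→Corby→Pine→Orwell: 21+29+4+23+3+8 = 88
Orwell→Hadley→Corby→Pine→Maris→Larch→Orwell: 21+10+3+24+4+12 = 74
Orwell→Hadley→Corby→Pine→Larch→Maris→Orwell: 21+10+3+20+4+16 = 74
… (46 more)
Orwell→Pine→Corby→Hadley→Maris→Larch→Orwell: 8+3+10+29+4+12 = 66  ← best
The minimum is 66.
One optimal route: Orwell → Pine → Corby → Hadley → Maris → Larch → Orwell (or its reverse).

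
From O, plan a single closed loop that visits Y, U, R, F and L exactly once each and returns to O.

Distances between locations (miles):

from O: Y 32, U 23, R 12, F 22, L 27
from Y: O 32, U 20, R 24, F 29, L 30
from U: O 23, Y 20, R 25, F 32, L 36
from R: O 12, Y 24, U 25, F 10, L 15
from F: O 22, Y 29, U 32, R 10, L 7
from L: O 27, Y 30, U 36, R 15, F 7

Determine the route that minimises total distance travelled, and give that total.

Minimum total distance: 102 miles.

O - Y - U - R - F - L - O: 32+20+25+10+7+27 = 121
O - Y - U - R - L - F - O: 32+20+25+15+7+22 = 121
O - Y - U - F - R - L - O: 32+20+32+10+15+27 = 136
O - Y - U - F - L - R - O: 32+20+32+7+15+12 = 118
O - Y - U - L - R - F - O: 32+20+36+15+10+22 = 135
O - Y - U - L - F - R - O: 32+20+36+7+10+12 = 117
O - Y - R - U - F - L - O: 32+24+25+32+7+27 = 147
O - Y - R - U - L - F - O: 32+24+25+36+7+22 = 146
O - Y - R - F - U - L - O: 32+24+10+32+36+27 = 161
O - Y - R - F - L - U - O: 32+24+10+7+36+23 = 132
O - Y - R - L - U - F - O: 32+24+15+36+32+22 = 161
O - Y - R - L - F - U - O: 32+24+15+7+32+23 = 133
O - Y - F - U - R - L - O: 32+29+32+25+15+27 = 160
O - Y - F - U - L - R - O: 32+29+32+36+15+12 = 156
… (46 more)
O - U - Y - L - F - R - O: 23+20+30+7+10+12 = 102  ← best
The minimum is 102.
One optimal route: O → U → Y → L → F → R → O (or its reverse).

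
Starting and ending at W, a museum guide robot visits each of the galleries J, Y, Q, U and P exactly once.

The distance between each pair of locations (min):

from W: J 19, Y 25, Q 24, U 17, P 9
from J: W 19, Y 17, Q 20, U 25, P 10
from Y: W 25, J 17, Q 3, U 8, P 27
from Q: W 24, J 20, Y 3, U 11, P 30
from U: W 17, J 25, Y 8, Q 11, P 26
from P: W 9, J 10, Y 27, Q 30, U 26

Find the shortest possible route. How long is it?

Shortest round trip = 67 min.

W → J → Y → Q → U → P → W: 19+17+3+11+26+9 = 85
W → J → Y → Q → P → U → W: 19+17+3+30+26+17 = 112
W → J → Y → U → Q → P → W: 19+17+8+11+30+9 = 94
W → J → Y → U → P → Q → W: 19+17+8+26+30+24 = 124
W → J → Y → P → Q → U → W: 19+17+27+30+11+17 = 121
W → J → Y → P → U → Q → W: 19+17+27+26+11+24 = 124
W → J → Q → Y → U → P → W: 19+20+3+8+26+9 = 85
W → J → Q → Y → P → U → W: 19+20+3+27+26+17 = 112
W → J → Q → U → Y → P → W: 19+20+11+8+27+9 = 94
W → J → Q → U → P → Y → W: 19+20+11+26+27+25 = 128
W → J → Q → P → Y → U → W: 19+20+30+27+8+17 = 121
W → J → Q → P → U → Y → W: 19+20+30+26+8+25 = 128
W → J → U → Y → Q → P → W: 19+25+8+3+30+9 = 94
W → J → U → Y → P → Q → W: 19+25+8+27+30+24 = 133
… (46 more)
W → U → Y → Q → J → P → W: 17+8+3+20+10+9 = 67  ← best
The minimum is 67.
One optimal route: W → U → Y → Q → J → P → W (or its reverse).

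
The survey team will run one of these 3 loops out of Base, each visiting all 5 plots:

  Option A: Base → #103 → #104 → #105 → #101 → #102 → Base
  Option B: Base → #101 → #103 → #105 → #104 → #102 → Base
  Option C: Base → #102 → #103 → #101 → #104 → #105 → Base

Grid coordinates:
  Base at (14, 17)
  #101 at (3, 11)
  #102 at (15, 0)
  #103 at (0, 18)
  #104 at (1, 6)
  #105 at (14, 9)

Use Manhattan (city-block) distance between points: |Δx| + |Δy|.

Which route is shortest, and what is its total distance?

Option A: 15 + 13 + 16 + 13 + 23 + 18 = 98
Option B: 17 + 10 + 23 + 16 + 20 + 18 = 104
Option C: 18 + 33 + 10 + 7 + 16 + 8 = 92

Shortest is Option C, total 92.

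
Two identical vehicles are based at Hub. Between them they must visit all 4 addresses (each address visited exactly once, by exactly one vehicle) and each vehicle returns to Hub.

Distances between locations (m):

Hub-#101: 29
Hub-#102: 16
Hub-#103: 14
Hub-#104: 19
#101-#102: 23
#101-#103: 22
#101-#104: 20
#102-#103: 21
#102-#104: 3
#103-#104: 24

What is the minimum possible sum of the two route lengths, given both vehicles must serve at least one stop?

Minimum combined distance: 96 m.

Try each way of splitting the stops between the two vehicles (each non-empty) and, for each split, find the best tour for each vehicle:
  {#101} + {#102, #103, #104}: 58 + 57 = 115
  {#102} + {#101, #103, #104}: 32 + 75 = 107
  {#101, #102} + {#103, #104}: 68 + 57 = 125
  {#103} + {#101, #102, #104}: 28 + 68 = 96
  {#101, #103} + {#102, #104}: 65 + 38 = 103
  {#102, #103} + {#101, #104}: 51 + 68 = 119
  … (7 splits in total)
Best: vehicle 1 Hub → #103 → Hub = 28; vehicle 2 Hub → #101 → #104 → #102 → Hub = 68; combined 96.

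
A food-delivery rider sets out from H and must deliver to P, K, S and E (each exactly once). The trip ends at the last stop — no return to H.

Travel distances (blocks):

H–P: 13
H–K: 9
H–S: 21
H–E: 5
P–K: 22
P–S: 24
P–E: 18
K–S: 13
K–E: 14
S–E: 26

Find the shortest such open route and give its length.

Shortest open route: 56 blocks.

There are 4! = 24 possible orderings.
H - P - K - S - E: 13+22+13+26 = 74
H - P - K - E - S: 13+22+14+26 = 75
H - P - S - K - E: 13+24+13+14 = 64
H - P - S - E - K: 13+24+26+14 = 77
H - P - E - K - S: 13+18+14+13 = 58
H - P - E - S - K: 13+18+26+13 = 70
H - K - P - S - E: 9+22+24+26 = 81
H - K - P - E - S: 9+22+18+26 = 75
H - K - S - P - E: 9+13+24+18 = 64
H - K - S - E - P: 9+13+26+18 = 66
H - K - E - P - S: 9+14+18+24 = 65
H - K - E - S - P: 9+14+26+24 = 73
H - S - P - K - E: 21+24+22+14 = 81
H - S - P - E - K: 21+24+18+14 = 77
… (10 more)
H - E - K - S - P: 5+14+13+24 = 56  ← best
The minimum is 56.
One shortest path: H → E → K → S → P.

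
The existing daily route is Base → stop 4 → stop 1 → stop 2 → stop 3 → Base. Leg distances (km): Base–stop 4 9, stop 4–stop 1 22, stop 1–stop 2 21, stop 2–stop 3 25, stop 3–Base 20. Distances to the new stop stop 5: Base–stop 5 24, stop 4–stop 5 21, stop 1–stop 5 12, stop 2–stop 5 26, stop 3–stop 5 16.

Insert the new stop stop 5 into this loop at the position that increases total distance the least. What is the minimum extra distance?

Insertion cost between consecutive stops i–j is d(i,stop 5) + d(stop 5,j) − d(i,j):
  between Base and stop 4: 24 + 21 − 9 = 36
  between stop 4 and stop 1: 21 + 12 − 22 = 11
  between stop 1 and stop 2: 12 + 26 − 21 = 17
  between stop 2 and stop 3: 26 + 16 − 25 = 17
  between stop 3 and Base: 16 + 24 − 20 = 20
Cheapest insertion is between stop 4 and stop 1, adding 11.
New total = 97 + 11 = 108.

Adding 11 km by placing stop 5 on the stop 4–stop 1 leg.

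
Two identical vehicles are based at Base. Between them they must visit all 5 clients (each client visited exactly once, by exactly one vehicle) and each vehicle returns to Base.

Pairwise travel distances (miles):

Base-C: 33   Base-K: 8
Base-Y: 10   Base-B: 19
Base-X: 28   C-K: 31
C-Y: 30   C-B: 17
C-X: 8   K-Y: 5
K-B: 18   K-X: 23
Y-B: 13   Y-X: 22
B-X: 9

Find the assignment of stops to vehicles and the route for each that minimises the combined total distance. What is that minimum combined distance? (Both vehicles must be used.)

There are 2^4 − 1 = 15 ways to divide the 5 stops into two non-empty groups. For each, the best each vehicle can do is its own shortest tour through its group:
  {C} + {K, Y, B, X}: 66 + 63 = 129
  {K} + {C, Y, B, X}: 16 + 73 = 89
  {C, K} + {Y, B, X}: 72 + 60 = 132
  {Y} + {C, K, B, X}: 20 + 75 = 95
  {C, Y} + {K, B, X}: 73 + 59 = 132
  {K, Y} + {C, B, X}: 23 + 69 = 92
  … (15 splits in total)
Best: vehicle 1 Base → K → Base = 16; vehicle 2 Base → C → X → B → Y → Base = 73; combined 89.

89 miles — the smallest possible combined total.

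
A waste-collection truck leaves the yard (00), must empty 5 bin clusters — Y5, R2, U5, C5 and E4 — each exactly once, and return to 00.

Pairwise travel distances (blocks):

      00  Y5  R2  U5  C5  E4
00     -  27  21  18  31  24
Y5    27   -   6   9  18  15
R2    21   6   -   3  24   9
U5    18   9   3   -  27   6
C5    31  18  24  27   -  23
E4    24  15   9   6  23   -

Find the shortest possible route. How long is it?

00 - Y5 - R2 - U5 - C5 - E4 - 00: 27+6+3+27+23+24 = 110
00 - Y5 - R2 - U5 - E4 - C5 - 00: 27+6+3+6+23+31 = 96
00 - Y5 - R2 - C5 - U5 - E4 - 00: 27+6+24+27+6+24 = 114
00 - Y5 - R2 - C5 - E4 - U5 - 00: 27+6+24+23+6+18 = 104
00 - Y5 - R2 - E4 - U5 - C5 - 00: 27+6+9+6+27+31 = 106
00 - Y5 - R2 - E4 - C5 - U5 - 00: 27+6+9+23+27+18 = 110
00 - Y5 - U5 - R2 - C5 - E4 - 00: 27+9+3+24+23+24 = 110
00 - Y5 - U5 - R2 - E4 - C5 - 00: 27+9+3+9+23+31 = 102
00 - Y5 - U5 - C5 - R2 - E4 - 00: 27+9+27+24+9+24 = 120
00 - Y5 - U5 - C5 - E4 - R2 - 00: 27+9+27+23+9+21 = 116
00 - Y5 - U5 - E4 - R2 - C5 - 00: 27+9+6+9+24+31 = 106
00 - Y5 - U5 - E4 - C5 - R2 - 00: 27+9+6+23+24+21 = 110
00 - Y5 - C5 - R2 - U5 - E4 - 00: 27+18+24+3+6+24 = 102
00 - Y5 - C5 - R2 - E4 - U5 - 00: 27+18+24+9+6+18 = 102
… (46 more)
00 - U5 - E4 - R2 - Y5 - C5 - 00: 18+6+9+6+18+31 = 88  ← best
The minimum is 88.
One optimal route: 00 → U5 → E4 → R2 → Y5 → C5 → 00 (or its reverse).

Minimum total distance: 88 blocks.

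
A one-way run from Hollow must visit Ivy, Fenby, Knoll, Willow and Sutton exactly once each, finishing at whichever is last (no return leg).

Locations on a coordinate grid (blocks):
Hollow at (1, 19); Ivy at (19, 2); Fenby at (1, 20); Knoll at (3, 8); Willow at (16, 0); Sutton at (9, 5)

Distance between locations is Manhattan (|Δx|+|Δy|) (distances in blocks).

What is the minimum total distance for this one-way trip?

There are 5! = 120 possible orderings.
Hollow - Ivy - Fenby - Knoll - Willow - Sutton: 35+36+14+21+12 = 118
Hollow - Ivy - Fenby - Knoll - Sutton - Willow: 35+36+14+9+12 = 106
Hollow - Ivy - Fenby - Willow - Knoll - Sutton: 35+36+35+21+9 = 136
Hollow - Ivy - Fenby - Willow - Sutton - Knoll: 35+36+35+12+9 = 127
Hollow - Ivy - Fenby - Sutton - Knoll - Willow: 35+36+23+9+21 = 124
Hollow - Ivy - Fenby - Sutton - Willow - Knoll: 35+36+23+12+21 = 127
Hollow - Ivy - Knoll - Fenby - Willow - Sutton: 35+22+14+35+12 = 118
Hollow - Ivy - Knoll - Fenby - Sutton - Willow: 35+22+14+23+12 = 106
Hollow - Ivy - Knoll - Willow - Fenby - Sutton: 35+22+21+35+23 = 136
Hollow - Ivy - Knoll - Willow - Sutton - Fenby: 35+22+21+12+23 = 113
Hollow - Ivy - Knoll - Sutton - Fenby - Willow: 35+22+9+23+35 = 124
Hollow - Ivy - Knoll - Sutton - Willow - Fenby: 35+22+9+12+35 = 113
Hollow - Ivy - Willow - Fenby - Knoll - Sutton: 35+5+35+14+9 = 98
Hollow - Ivy - Willow - Fenby - Sutton - Knoll: 35+5+35+23+9 = 107
… (106 more)
Hollow - Fenby - Knoll - Sutton - Willow - Ivy: 1+14+9+12+5 = 41  ← best
The minimum is 41.
One shortest path: Hollow → Fenby → Knoll → Sutton → Willow → Ivy.

41 blocks — the minimum one-way total.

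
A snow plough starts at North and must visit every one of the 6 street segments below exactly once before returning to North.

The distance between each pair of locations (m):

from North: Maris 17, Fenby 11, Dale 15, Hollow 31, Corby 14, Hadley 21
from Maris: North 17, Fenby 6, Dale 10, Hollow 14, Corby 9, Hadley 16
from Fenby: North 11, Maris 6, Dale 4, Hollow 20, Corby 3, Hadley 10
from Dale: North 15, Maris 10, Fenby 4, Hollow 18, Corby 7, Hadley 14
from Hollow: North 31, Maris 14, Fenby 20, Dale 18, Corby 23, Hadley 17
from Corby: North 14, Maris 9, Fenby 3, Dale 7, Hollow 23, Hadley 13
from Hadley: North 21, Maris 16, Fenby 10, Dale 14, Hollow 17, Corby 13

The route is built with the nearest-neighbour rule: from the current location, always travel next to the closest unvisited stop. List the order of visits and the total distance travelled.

Total distance 83 m via the nearest-neighbour route North → Fenby → Corby → Dale → Maris → Hollow → Hadley → North.

North → [Fenby:11 / Corby:14 / Dale:15 / Maris:17 / Hadley:21 / Hollow:31] → Fenby (11)
Fenby → [Corby:3 / Dale:4 / Maris:6 / Hadley:10 / Hollow:20] → Corby (3)
Corby → [Dale:7 / Maris:9 / Hadley:13 / Hollow:23] → Dale (7)
Dale → [Maris:10 / Hadley:14 / Hollow:18] → Maris (10)
Maris → [Hollow:14 / Hadley:16] → Hollow (14)
Hollow → [Hadley:17] → Hadley (17)
Return Hadley→North: 21.
Total = 11 + 3 + 7 + 10 + 14 + 17 + 21 = 83.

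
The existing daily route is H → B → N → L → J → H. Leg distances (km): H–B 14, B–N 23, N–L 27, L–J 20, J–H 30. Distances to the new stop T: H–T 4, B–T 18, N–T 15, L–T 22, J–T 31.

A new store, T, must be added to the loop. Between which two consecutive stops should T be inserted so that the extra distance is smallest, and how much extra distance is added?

Insertion cost between consecutive stops i–j is d(i,T) + d(T,j) − d(i,j):
  between H and B: 4 + 18 − 14 = 8
  between B and N: 18 + 15 − 23 = 10
  between N and L: 15 + 22 − 27 = 10
  between L and J: 22 + 31 − 20 = 33
  between J and H: 31 + 4 − 30 = 5
Cheapest insertion is between J and H, adding 5.
New total = 114 + 5 = 119.

Minimum extra distance: 5 km, inserting T between J and H.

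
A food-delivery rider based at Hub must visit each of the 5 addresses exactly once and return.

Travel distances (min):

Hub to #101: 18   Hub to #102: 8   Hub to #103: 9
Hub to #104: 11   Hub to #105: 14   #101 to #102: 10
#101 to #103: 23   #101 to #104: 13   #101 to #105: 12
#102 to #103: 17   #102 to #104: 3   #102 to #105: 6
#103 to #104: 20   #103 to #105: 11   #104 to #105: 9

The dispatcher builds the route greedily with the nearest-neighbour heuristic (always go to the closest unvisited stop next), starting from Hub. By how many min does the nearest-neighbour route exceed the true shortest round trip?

Excess over optimum: 16 min.

From Hub: #102=8, #103=9, #104=11, #105=14, #101=18 → choose #102 (8).
From #102: #104=3, #105=6, #101=10, #103=17 → choose #104 (3).
From #104: #105=9, #101=13, #103=20 → choose #105 (9).
From #105: #103=11, #101=12 → choose #103 (11).
From #103: #101=23 → choose #101 (23).
NN route Hub → #102 → #104 → #105 → #103 → #101 → Hub costs 72.
Optimal: Hub → #102 → #104 → #101 → #105 → #103 → Hub costs 56 (by enumerating all 60 distinct tours).
Excess = 72 − 56 = 16.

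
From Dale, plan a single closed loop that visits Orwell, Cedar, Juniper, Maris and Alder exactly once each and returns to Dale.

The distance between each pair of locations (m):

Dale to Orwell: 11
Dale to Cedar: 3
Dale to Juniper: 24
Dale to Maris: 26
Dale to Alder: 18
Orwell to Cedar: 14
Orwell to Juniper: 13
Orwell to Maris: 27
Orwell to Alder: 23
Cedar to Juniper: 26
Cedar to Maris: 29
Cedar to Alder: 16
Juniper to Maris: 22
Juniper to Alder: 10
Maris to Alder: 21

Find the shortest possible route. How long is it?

Shortest round trip = 86 m.

There are 60 distinct closed tours to check (reversals are equivalent).
Dale - Orwell - Cedar - Juniper - Maris - Alder - Dale: 11+14+26+22+21+18 = 112
Dale - Orwell - Cedar - Juniper - Alder - Maris - Dale: 11+14+26+10+21+26 = 108
Dale - Orwell - Cedar - Maris - Juniper - Alder - Dale: 11+14+29+22+10+18 = 104
Dale - Orwell - Cedar - Maris - Alder - Juniper - Dale: 11+14+29+21+10+24 = 109
Dale - Orwell - Cedar - Alder - Juniper - Maris - Dale: 11+14+16+10+22+26 = 99
Dale - Orwell - Cedar - Alder - Maris - Juniper - Dale: 11+14+16+21+22+24 = 108
Dale - Orwell - Juniper - Cedar - Maris - Alder - Dale: 11+13+26+29+21+18 = 118
Dale - Orwell - Juniper - Cedar - Alder - Maris - Dale: 11+13+26+16+21+26 = 113
Dale - Orwell - Juniper - Maris - Cedar - Alder - Dale: 11+13+22+29+16+18 = 109
Dale - Orwell - Juniper - Maris - Alder - Cedar - Dale: 11+13+22+21+16+3 = 86
Dale - Orwell - Juniper - Alder - Cedar - Maris - Dale: 11+13+10+16+29+26 = 105
Dale - Orwell - Juniper - Alder - Maris - Cedar - Dale: 11+13+10+21+29+3 = 87
Dale - Orwell - Maris - Cedar - Juniper - Alder - Dale: 11+27+29+26+10+18 = 121
Dale - Orwell - Maris - Cedar - Alder - Juniper - Dale: 11+27+29+16+10+24 = 117
… (46 more)
The minimum is 86.
One optimal route: Dale → Orwell → Juniper → Maris → Alder → Cedar → Dale (or its reverse).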